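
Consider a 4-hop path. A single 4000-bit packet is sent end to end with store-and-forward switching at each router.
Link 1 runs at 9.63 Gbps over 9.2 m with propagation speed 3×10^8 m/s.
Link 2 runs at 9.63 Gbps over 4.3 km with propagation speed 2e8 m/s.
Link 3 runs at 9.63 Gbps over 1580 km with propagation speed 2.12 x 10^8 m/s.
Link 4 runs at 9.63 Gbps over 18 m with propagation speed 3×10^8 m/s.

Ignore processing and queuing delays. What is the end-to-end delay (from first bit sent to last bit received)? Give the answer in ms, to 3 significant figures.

Transmission delay per hop = L/R = 4000/9630000000 = 0.000415369 ms; 4 hops → 0.00166147 ms.
Propagation delays (d/s per hop): 3.06667e-05, 0.0215, 7.45283, 6e-05 ms; sum = 7.47442 ms.
End-to-end = 7.48 ms.

7.48 ms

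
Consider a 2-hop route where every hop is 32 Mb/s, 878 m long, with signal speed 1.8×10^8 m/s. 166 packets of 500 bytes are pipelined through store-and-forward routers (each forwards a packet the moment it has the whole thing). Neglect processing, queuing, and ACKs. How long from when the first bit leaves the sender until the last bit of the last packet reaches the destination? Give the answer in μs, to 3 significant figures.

Per-hop transmission t_tx = L/R = 4000/32000000 = 125 μs.
Per-hop propagation t_prop = 878/180000000 = 4.87778 μs.
Pipeline fill: first packet needs 2·t_tx to clear all hops; remaining 165 packets each add one t_tx.
Total = (2+166-1)·t_tx + 2·t_prop = 167·125 + 2·4.87778 = 20900 μs.

20900 μs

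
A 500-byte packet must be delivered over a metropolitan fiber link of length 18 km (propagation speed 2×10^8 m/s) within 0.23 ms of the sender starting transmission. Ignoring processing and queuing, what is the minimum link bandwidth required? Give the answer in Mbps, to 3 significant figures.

L = 4000 bits.
Propagation delay = 18000 / 200000000 = 0.09 ms.
Transmission budget = 0.23 − 0.09 = 0.14 ms.
R ≥ L / t_tx = 4000 bits / 0.00014 s = 28.6 Mbps.

28.6 Mbps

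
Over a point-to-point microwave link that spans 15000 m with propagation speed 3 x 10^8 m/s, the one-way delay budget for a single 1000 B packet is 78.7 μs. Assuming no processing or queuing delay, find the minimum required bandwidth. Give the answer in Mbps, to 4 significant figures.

L = 8000 bits.
Propagation delay = 15000 / 300000000 = 50 μs.
Transmission budget = 78.7 − 50 = 28.7 μs.
R ≥ L / t_tx = 8000 bits / 2.87e-05 s = 278.7 Mbps.

278.7 Mbps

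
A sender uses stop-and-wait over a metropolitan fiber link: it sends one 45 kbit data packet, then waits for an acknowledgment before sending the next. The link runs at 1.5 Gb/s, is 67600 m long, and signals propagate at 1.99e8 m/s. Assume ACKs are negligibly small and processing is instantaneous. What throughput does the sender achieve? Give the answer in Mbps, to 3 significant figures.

63.4 Mbps

t_tx = L/R = 45000/1500000000 = 3e-05 s.
t_prop = 67600/199000000 = 0.000339698 s; RTT = 0.000679397 s.
Cycle = t_tx + RTT = 0.000709397 s.
Throughput = L / cycle = 45000 / 0.000709397 = 63.4 Mbps.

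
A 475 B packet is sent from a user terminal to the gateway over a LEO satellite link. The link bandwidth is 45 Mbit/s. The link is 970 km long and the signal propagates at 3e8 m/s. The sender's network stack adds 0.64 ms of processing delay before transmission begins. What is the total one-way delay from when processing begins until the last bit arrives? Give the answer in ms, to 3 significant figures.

3.96 ms

L = 475 × 8 = 3800 bits.
Transmission delay = L/R = 3800 / 45000000 = 0.0844444 ms.
Propagation delay = d/s = 970000 m / 300000000 m/s = 3.23333 ms.
Plus processing delay 0.64 ms = 0.64 ms.
Total = 3.96 ms.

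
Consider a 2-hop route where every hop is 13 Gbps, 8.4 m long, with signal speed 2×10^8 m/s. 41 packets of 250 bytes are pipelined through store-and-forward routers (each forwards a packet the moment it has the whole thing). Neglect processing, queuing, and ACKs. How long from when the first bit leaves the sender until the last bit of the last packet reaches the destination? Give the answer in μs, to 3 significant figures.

6.55 μs

Per-hop transmission t_tx = L/R = 2000/13000000000 = 0.153846 μs.
Per-hop propagation t_prop = 8.4/200000000 = 0.042 μs.
Pipeline fill: first packet needs 2·t_tx to clear all hops; remaining 40 packets each add one t_tx.
Total = (2+41-1)·t_tx + 2·t_prop = 42·0.153846 + 2·0.042 = 6.55 μs.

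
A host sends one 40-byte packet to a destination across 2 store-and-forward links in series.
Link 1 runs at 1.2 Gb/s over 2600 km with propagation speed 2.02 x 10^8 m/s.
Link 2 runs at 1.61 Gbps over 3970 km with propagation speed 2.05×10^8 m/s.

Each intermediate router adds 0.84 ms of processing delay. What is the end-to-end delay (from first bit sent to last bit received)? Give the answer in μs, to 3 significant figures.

33100 μs

L = 40 × 8 = 320 bits.
Transmission delays (L/R per hop): 0.266667, 0.198758 μs; sum = 0.465424 μs.
Propagation delays (d/s per hop): 12871.3, 19365.9 μs; sum = 32237.1 μs.
Processing at 1 router(s): 1 × 0.84 ms = 840 μs.
End-to-end = 33100 μs.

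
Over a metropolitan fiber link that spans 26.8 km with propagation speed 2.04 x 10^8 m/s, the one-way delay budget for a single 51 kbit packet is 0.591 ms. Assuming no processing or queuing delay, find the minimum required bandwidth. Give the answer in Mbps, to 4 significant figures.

111.0 Mbps

Propagation delay = 26800 / 204000000 = 0.131373 ms.
Transmission budget = 0.591 − 0.131373 = 0.459627 ms.
R ≥ L / t_tx = 51000 bits / 0.000459627 s = 111.0 Mbps.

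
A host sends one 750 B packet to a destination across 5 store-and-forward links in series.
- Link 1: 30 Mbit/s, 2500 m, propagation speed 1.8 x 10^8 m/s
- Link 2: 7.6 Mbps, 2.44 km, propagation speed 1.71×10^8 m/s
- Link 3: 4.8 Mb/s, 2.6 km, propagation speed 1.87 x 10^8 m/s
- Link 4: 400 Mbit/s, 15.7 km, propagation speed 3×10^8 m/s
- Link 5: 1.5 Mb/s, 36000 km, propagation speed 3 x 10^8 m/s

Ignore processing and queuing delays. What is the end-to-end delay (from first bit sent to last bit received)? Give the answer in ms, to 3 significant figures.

126 ms

L = 750 × 8 = 6000 bits.
Transmission delays (L/R per hop): 0.2, 0.789474, 1.25, 0.015, 4 ms; sum = 6.25447 ms.
Propagation delays (d/s per hop): 0.0138889, 0.014269, 0.0139037, 0.0523333, 120 ms; sum = 120.094 ms.
End-to-end = 126 ms.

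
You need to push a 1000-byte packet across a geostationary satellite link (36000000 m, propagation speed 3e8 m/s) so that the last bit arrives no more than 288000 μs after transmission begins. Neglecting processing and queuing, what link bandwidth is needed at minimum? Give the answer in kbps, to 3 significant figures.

47.6 kbps

L = 8000 bits.
Propagation delay = 36000000 / 300000000 = 120000 μs.
Transmission budget = 288000 − 120000 = 168000 μs.
R ≥ L / t_tx = 8000 bits / 0.168 s = 47.6 kbps.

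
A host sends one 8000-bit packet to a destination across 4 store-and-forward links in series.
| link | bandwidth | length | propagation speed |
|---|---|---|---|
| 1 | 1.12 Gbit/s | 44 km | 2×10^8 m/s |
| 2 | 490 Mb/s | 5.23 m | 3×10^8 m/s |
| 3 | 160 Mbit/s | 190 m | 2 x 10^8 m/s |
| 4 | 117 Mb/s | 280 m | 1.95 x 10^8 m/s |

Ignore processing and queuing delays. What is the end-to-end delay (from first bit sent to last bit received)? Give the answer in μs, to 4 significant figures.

364.2 μs

Transmission delays (L/R per hop): 7.14286, 16.3265, 50, 68.3761 μs; sum = 141.845 μs.
Propagation delays (d/s per hop): 220, 0.0174333, 0.95, 1.4359 μs; sum = 222.403 μs.
End-to-end = 364.2 μs.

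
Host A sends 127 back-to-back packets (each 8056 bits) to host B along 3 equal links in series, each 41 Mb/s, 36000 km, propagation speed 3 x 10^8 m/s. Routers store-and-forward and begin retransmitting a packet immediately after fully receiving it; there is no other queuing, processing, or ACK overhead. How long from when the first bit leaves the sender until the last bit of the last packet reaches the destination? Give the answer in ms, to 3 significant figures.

Per-hop transmission t_tx = L/R = 8056/41000000 = 0.196488 ms.
Per-hop propagation t_prop = 36000000/300000000 = 120 ms.
Pipeline fill: first packet needs 3·t_tx to clear all hops; remaining 126 packets each add one t_tx.
Total = (3+127-1)·t_tx + 3·t_prop = 129·0.196488 + 3·120 = 385 ms.

385 ms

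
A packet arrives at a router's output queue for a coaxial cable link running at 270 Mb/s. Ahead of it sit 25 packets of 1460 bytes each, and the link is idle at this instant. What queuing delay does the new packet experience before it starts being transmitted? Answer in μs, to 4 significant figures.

1081 μs

Each queued packet: L/R = 11680/270000000 = 43.2593 μs.
25 queued → 1081.48 μs.
Queuing delay = 1081 μs.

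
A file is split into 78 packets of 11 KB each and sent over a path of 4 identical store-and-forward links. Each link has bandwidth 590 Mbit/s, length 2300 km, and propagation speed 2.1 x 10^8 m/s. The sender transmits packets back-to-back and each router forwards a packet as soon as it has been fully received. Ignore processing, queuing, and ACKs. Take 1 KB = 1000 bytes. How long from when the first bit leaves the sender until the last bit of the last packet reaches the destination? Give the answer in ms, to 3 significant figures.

Per-hop transmission t_tx = L/R = 88000/590000000 = 0.149153 ms.
Per-hop propagation t_prop = 2300000/210000000 = 10.9524 ms.
Pipeline fill: first packet needs 4·t_tx to clear all hops; remaining 77 packets each add one t_tx.
Total = (4+78-1)·t_tx + 4·t_prop = 81·0.149153 + 4·10.9524 = 55.9 ms.

55.9 ms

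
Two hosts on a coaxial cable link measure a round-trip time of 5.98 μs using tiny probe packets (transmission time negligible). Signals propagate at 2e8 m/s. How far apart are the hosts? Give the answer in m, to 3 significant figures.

598 m

One-way propagation = RTT/2 = 2.99 μs.
d = s × t = 200000000 × 2.99e-06 = 598 m.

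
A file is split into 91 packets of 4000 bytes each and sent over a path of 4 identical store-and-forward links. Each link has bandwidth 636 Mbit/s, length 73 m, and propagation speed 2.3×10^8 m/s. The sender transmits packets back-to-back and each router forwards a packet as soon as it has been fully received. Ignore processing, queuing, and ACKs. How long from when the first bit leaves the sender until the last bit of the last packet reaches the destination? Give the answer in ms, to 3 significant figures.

Per-hop transmission t_tx = L/R = 32000/636000000 = 0.0503145 ms.
Per-hop propagation t_prop = 73/2.3e+08 = 0.000317391 ms.
Pipeline fill: first packet needs 4·t_tx to clear all hops; remaining 90 packets each add one t_tx.
Total = (4+91-1)·t_tx + 4·t_prop = 94·0.0503145 + 4·0.000317391 = 4.73 ms.

4.73 ms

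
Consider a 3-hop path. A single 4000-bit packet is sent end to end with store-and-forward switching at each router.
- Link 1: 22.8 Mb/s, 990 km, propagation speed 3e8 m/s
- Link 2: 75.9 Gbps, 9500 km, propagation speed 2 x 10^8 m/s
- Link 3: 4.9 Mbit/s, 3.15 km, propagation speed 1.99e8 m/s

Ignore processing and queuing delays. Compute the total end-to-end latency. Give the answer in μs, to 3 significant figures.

51800 μs

Transmission delays (L/R per hop): 175.439, 0.0527009, 816.327 μs; sum = 991.818 μs.
Propagation delays (d/s per hop): 3300, 47500, 15.8291 μs; sum = 50815.8 μs.
End-to-end = 51800 μs.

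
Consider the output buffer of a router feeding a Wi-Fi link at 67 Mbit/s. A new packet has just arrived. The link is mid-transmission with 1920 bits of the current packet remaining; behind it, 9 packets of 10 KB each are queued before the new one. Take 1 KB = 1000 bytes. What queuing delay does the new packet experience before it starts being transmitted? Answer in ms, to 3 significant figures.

Each queued packet: L/R = 80000/67000000 = 1.19403 ms.
9 queued → 10.7463 ms.
Plus remaining 1920 bits of current packet: 0.0286567 ms.
Queuing delay = 10.8 ms.

10.8 ms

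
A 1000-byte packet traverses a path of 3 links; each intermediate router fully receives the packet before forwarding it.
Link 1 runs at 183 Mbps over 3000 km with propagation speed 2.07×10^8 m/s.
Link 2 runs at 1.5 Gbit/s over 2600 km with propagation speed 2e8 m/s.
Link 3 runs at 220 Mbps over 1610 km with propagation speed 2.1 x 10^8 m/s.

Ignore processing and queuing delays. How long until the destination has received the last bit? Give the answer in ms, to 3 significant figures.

L = 1000 × 8 = 8000 bits.
Transmission delays (L/R per hop): 0.0437158, 0.00533333, 0.0363636 ms; sum = 0.0854128 ms.
Propagation delays (d/s per hop): 14.4928, 13, 7.66667 ms; sum = 35.1594 ms.
End-to-end = 35.2 ms.

35.2 ms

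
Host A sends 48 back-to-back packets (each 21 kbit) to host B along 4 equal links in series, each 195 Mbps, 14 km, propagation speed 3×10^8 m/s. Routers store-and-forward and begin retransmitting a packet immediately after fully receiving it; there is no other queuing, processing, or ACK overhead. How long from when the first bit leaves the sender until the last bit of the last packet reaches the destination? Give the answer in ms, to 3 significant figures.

Per-hop transmission t_tx = L/R = 21000/195000000 = 0.107692 ms.
Per-hop propagation t_prop = 14000/300000000 = 0.0466667 ms.
Pipeline fill: first packet needs 4·t_tx to clear all hops; remaining 47 packets each add one t_tx.
Total = (4+48-1)·t_tx + 4·t_prop = 51·0.107692 + 4·0.0466667 = 5.68 ms.

5.68 ms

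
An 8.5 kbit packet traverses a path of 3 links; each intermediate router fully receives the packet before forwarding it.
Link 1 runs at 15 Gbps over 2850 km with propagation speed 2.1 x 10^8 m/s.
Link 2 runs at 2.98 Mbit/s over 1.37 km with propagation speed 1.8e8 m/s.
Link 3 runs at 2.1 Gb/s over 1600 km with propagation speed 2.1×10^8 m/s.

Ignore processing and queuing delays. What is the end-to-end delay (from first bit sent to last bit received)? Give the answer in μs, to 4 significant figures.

24060 μs

L = 8500 bits.
Transmission delays (L/R per hop): 0.566667, 2852.35, 4.04762 μs; sum = 2856.96 μs.
Propagation delays (d/s per hop): 13571.4, 7.61111, 7619.05 μs; sum = 21198.1 μs.
End-to-end = 24060 μs.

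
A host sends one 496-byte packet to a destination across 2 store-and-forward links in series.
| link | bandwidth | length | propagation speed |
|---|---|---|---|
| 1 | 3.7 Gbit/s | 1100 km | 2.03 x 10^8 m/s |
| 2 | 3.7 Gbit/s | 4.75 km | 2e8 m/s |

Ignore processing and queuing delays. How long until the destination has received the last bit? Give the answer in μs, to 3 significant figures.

L = 496 × 8 = 3968 bits.
Transmission delay per hop = L/R = 3968/3700000000 = 1.07243 μs; 2 hops → 2.14486 μs.
Propagation delays (d/s per hop): 5418.72, 23.75 μs; sum = 5442.47 μs.
End-to-end = 5440 μs.

5440 μs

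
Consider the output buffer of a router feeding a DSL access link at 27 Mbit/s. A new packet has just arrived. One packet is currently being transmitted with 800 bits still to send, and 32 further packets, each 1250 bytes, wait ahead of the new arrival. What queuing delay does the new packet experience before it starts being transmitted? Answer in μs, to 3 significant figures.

11900 μs

Each queued packet: L/R = 10000/27000000 = 370.37 μs.
32 queued → 11851.9 μs.
Plus remaining 800 bits of current packet: 29.6296 μs.
Queuing delay = 11900 μs.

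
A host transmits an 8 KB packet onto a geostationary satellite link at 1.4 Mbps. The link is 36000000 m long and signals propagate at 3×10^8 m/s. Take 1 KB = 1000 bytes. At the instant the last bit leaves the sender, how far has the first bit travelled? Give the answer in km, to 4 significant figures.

t_tx = L/R = 64000/1400000 = 0.0457143 s.
Distance = s × t_tx = 300000000 × 0.0457143 = 13710 km.

13710 km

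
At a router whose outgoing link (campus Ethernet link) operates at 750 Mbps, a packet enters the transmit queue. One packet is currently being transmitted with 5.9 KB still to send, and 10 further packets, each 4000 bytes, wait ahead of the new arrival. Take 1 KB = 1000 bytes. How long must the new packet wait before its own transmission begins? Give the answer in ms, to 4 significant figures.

0.4896 ms

Each queued packet: L/R = 32000/750000000 = 0.0426667 ms.
10 queued → 0.426667 ms.
Plus remaining 47200 bits of current packet: 0.0629333 ms.
Queuing delay = 0.4896 ms.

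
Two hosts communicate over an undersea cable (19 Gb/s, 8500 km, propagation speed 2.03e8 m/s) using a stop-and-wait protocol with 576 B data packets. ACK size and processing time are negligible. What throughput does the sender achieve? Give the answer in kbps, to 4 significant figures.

t_tx = L/R = 4608/19000000000 = 2.42526e-07 s.
t_prop = 8500000/2.03e+08 = 0.0418719 s; RTT = 0.0837438 s.
Cycle = t_tx + RTT = 0.0837441 s.
Throughput = L / cycle = 4608 / 0.0837441 = 55.02 kbps.

55.02 kbps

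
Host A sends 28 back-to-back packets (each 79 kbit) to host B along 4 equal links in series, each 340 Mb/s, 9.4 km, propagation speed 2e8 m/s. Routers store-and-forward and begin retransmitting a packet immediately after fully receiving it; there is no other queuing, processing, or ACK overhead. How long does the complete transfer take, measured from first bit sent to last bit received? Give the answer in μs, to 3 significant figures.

Per-hop transmission t_tx = L/R = 79000/340000000 = 232.353 μs.
Per-hop propagation t_prop = 9400/200000000 = 47 μs.
Pipeline fill: first packet needs 4·t_tx to clear all hops; remaining 27 packets each add one t_tx.
Total = (4+28-1)·t_tx + 4·t_prop = 31·232.353 + 4·47 = 7390 μs.

7390 μs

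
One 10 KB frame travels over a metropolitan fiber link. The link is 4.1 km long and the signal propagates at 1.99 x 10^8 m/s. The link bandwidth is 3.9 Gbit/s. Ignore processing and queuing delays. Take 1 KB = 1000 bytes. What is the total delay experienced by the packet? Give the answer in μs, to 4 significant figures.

41.12 μs

L = 80000 bits.
Transmission delay = L/R = 80000 / 3900000000 = 20.5128 μs.
Propagation delay = d/s = 4100 m / 199000000 m/s = 20.603 μs.
Total = 41.12 μs.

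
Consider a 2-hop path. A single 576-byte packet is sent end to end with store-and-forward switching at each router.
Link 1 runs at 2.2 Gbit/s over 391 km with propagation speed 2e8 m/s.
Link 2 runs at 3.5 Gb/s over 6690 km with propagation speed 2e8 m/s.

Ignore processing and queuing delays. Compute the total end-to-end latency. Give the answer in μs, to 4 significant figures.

35410 μs

L = 576 × 8 = 4608 bits.
Transmission delays (L/R per hop): 2.09455, 1.31657 μs; sum = 3.41112 μs.
Propagation delays (d/s per hop): 1955, 33450 μs; sum = 35405 μs.
End-to-end = 35410 μs.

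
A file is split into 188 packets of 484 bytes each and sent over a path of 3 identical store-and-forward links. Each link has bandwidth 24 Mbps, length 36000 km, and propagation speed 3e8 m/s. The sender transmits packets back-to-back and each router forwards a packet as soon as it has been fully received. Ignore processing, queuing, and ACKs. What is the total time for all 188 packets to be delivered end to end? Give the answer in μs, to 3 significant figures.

Per-hop transmission t_tx = L/R = 3872/24000000 = 161.333 μs.
Per-hop propagation t_prop = 36000000/300000000 = 120000 μs.
Pipeline fill: first packet needs 3·t_tx to clear all hops; remaining 187 packets each add one t_tx.
Total = (3+188-1)·t_tx + 3·t_prop = 190·161.333 + 3·120000 = 391000 μs.

391000 μs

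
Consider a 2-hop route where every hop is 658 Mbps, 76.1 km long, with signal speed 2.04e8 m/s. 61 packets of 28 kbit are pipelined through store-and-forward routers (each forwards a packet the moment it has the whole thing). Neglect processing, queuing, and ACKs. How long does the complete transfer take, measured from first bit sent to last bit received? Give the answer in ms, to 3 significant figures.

3.38 ms

Per-hop transmission t_tx = L/R = 28000/658000000 = 0.0425532 ms.
Per-hop propagation t_prop = 76100/204000000 = 0.373039 ms.
Pipeline fill: first packet needs 2·t_tx to clear all hops; remaining 60 packets each add one t_tx.
Total = (2+61-1)·t_tx + 2·t_prop = 62·0.0425532 + 2·0.373039 = 3.38 ms.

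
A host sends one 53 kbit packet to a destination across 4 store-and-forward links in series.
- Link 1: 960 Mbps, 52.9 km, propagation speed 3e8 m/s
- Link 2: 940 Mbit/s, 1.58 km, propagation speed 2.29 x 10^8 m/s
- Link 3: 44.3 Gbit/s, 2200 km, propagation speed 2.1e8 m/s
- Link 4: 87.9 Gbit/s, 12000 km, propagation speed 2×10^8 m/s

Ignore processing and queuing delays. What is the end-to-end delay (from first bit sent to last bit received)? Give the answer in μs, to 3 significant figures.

L = 53000 bits.
Transmission delays (L/R per hop): 55.2083, 56.383, 1.19639, 0.602958 μs; sum = 113.391 μs.
Propagation delays (d/s per hop): 176.333, 6.89956, 10476.2, 60000 μs; sum = 70659.4 μs.
End-to-end = 70800 μs.

70800 μs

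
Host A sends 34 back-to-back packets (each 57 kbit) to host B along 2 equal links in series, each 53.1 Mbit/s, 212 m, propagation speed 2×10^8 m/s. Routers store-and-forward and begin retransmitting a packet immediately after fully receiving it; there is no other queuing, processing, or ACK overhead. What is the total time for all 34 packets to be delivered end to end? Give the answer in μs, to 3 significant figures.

Per-hop transmission t_tx = L/R = 57000/53100000 = 1073.45 μs.
Per-hop propagation t_prop = 212/200000000 = 1.06 μs.
Pipeline fill: first packet needs 2·t_tx to clear all hops; remaining 33 packets each add one t_tx.
Total = (2+34-1)·t_tx + 2·t_prop = 35·1073.45 + 2·1.06 = 37600 μs.

37600 μs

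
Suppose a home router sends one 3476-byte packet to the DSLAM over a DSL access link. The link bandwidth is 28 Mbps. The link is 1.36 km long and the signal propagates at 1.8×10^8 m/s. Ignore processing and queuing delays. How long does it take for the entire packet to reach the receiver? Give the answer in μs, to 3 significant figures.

L = 3476 × 8 = 27808 bits.
Transmission delay = L/R = 27808 / 28000000 = 993.143 μs.
Propagation delay = d/s = 1360 m / 180000000 m/s = 7.55556 μs.
Total = 1000 μs.

1000 μs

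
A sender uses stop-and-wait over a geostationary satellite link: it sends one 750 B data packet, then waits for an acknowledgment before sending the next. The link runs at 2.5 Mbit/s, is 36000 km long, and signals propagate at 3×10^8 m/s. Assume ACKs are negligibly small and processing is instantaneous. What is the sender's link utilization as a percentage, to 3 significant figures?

t_tx = L/R = 6000/2500000 = 0.0024 s.
t_prop = 36000000/300000000 = 0.12 s; RTT = 0.24 s.
Cycle = t_tx + RTT = 0.2424 s.
Utilization = t_tx / cycle = 0.0024/0.2424 = 0.990 %.

0.990 %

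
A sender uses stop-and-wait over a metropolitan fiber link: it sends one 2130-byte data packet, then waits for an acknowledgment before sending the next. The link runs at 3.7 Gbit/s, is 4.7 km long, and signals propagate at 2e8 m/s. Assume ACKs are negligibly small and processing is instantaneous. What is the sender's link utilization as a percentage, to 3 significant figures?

t_tx = L/R = 17040/3700000000 = 4.60541e-06 s.
t_prop = 4700/200000000 = 2.35e-05 s; RTT = 4.7e-05 s.
Cycle = t_tx + RTT = 5.16054e-05 s.
Utilization = t_tx / cycle = 4.60541e-06/5.16054e-05 = 8.92 %.

8.92 %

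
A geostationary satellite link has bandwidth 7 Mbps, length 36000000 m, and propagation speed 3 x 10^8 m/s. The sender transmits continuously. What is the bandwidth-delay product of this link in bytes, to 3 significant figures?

Propagation delay = 36000000 / 300000000 = 0.12 s.
BDP = R × t_prop = 7000000 × 0.12 = 840000 bits.
In bytes: 840000/8 = 105000 bytes.

105000 bytes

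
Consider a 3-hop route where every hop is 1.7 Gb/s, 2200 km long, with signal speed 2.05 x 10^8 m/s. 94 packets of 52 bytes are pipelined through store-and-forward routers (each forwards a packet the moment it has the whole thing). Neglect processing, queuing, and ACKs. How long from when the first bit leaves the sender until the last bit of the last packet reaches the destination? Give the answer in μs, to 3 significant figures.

32200 μs

Per-hop transmission t_tx = L/R = 416/1700000000 = 0.244706 μs.
Per-hop propagation t_prop = 2200000/2.05e+08 = 10731.7 μs.
Pipeline fill: first packet needs 3·t_tx to clear all hops; remaining 93 packets each add one t_tx.
Total = (3+94-1)·t_tx + 3·t_prop = 96·0.244706 + 3·10731.7 = 32200 μs.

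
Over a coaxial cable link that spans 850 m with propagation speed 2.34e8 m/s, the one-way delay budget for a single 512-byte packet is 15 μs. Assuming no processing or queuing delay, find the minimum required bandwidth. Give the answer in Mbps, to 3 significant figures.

L = 4096 bits.
Propagation delay = 850 / 234000000 = 3.63248 μs.
Transmission budget = 15 − 3.63248 = 11.3675 μs.
R ≥ L / t_tx = 4096 bits / 1.13675e-05 s = 360 Mbps.

360 Mbps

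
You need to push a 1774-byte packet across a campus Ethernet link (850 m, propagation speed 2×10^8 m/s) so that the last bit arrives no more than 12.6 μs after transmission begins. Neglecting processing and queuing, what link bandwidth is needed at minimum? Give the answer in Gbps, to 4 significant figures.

1.700 Gbps

L = 14192 bits.
Propagation delay = 850 / 200000000 = 4.25 μs.
Transmission budget = 12.6 − 4.25 = 8.35 μs.
R ≥ L / t_tx = 14192 bits / 8.35e-06 s = 1.700 Gbps.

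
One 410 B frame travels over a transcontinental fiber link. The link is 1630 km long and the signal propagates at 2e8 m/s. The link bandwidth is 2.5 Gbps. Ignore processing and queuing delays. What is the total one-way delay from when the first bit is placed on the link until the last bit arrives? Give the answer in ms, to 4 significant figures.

8.151 ms

L = 410 × 8 = 3280 bits.
Transmission delay = L/R = 3280 / 2500000000 = 0.001312 ms.
Propagation delay = d/s = 1630000 m / 200000000 m/s = 8.15 ms.
Total = 8.151 ms.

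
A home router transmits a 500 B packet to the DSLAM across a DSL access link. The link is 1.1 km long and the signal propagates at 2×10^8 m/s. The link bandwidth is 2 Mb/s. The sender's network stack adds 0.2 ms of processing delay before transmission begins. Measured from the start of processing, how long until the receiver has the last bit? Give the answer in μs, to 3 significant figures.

L = 500 × 8 = 4000 bits.
Transmission delay = L/R = 4000 / 2000000 = 2000 μs.
Propagation delay = d/s = 1100 m / 200000000 m/s = 5.5 μs.
Plus processing delay 0.2 ms = 200 μs.
Total = 2210 μs.

2210 μs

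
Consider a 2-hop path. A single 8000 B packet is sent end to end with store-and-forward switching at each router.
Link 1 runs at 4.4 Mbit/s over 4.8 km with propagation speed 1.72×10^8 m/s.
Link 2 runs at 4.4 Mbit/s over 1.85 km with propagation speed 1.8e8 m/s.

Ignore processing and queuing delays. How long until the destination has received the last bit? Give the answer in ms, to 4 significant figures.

29.13 ms

L = 8000 × 8 = 64000 bits.
Transmission delay per hop = L/R = 64000/4400000 = 14.5455 ms; 2 hops → 29.0909 ms.
Propagation delays (d/s per hop): 0.027907, 0.0102778 ms; sum = 0.0381848 ms.
End-to-end = 29.13 ms.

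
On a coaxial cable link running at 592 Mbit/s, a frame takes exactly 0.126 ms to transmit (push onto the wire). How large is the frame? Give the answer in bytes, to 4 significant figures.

L = R × t_tx = 592000000 b/s × 0.000126 s = 74592 bits.
In bytes: 74592 / 8 = 9324 bytes.

9324 bytes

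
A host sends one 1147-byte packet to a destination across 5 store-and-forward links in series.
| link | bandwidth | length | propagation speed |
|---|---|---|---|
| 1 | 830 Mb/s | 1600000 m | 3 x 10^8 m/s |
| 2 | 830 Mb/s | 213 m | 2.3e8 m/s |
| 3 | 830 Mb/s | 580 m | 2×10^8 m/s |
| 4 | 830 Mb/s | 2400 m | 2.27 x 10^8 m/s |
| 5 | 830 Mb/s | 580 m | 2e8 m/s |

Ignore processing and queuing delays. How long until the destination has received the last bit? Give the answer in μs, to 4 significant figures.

5406 μs

L = 1147 × 8 = 9176 bits.
Transmission delay per hop = L/R = 9176/830000000 = 11.0554 μs; 5 hops → 55.2771 μs.
Propagation delays (d/s per hop): 5333.33, 0.926087, 2.9, 10.5727, 2.9 μs; sum = 5350.63 μs.
End-to-end = 5406 μs.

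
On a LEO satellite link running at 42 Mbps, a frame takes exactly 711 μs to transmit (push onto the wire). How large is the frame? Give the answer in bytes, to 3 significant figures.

L = R × t_tx = 42000000 b/s × 0.000711 s = 29862 bits.
In bytes: 29862 / 8 = 3730 bytes.

3730 bytes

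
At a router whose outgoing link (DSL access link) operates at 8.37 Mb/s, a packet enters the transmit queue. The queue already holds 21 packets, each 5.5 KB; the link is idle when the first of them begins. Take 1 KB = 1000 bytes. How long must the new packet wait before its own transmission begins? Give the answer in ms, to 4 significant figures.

110.4 ms

Each queued packet: L/R = 44000/8.37e+06 = 5.25687 ms.
21 queued → 110.394 ms.
Queuing delay = 110.4 ms.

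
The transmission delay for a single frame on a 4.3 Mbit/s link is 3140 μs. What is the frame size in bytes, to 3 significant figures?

L = R × t_tx = 4300000 b/s × 0.00314 s = 13502 bits.
In bytes: 13502 / 8 = 1690 bytes.

1690 bytes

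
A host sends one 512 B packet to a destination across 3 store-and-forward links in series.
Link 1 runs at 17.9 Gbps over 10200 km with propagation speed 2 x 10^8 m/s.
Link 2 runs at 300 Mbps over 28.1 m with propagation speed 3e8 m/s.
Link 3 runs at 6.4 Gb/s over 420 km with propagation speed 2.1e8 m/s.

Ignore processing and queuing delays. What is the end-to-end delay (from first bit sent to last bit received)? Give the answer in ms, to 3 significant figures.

L = 512 × 8 = 4096 bits.
Transmission delays (L/R per hop): 0.000228827, 0.0136533, 0.00064 ms; sum = 0.0145222 ms.
Propagation delays (d/s per hop): 51, 9.36667e-05, 2 ms; sum = 53.0001 ms.
End-to-end = 53.0 ms.

53.0 ms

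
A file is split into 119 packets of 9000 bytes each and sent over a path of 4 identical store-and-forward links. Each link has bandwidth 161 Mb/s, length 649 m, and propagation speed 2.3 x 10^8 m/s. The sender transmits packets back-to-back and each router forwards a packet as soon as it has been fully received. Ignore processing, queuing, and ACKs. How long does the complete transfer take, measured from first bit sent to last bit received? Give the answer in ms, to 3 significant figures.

54.6 ms

Per-hop transmission t_tx = L/R = 72000/161000000 = 0.447205 ms.
Per-hop propagation t_prop = 649/2.3e+08 = 0.00282174 ms.
Pipeline fill: first packet needs 4·t_tx to clear all hops; remaining 118 packets each add one t_tx.
Total = (4+119-1)·t_tx + 4·t_prop = 122·0.447205 + 4·0.00282174 = 54.6 ms.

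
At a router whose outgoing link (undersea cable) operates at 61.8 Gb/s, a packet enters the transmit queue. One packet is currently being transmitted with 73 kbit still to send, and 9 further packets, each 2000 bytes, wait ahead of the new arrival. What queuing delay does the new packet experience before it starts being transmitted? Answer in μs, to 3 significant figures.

Each queued packet: L/R = 16000/61800000000 = 0.2589 μs.
9 queued → 2.3301 μs.
Plus remaining 73000 bits of current packet: 1.18123 μs.
Queuing delay = 3.51 μs.

3.51 μs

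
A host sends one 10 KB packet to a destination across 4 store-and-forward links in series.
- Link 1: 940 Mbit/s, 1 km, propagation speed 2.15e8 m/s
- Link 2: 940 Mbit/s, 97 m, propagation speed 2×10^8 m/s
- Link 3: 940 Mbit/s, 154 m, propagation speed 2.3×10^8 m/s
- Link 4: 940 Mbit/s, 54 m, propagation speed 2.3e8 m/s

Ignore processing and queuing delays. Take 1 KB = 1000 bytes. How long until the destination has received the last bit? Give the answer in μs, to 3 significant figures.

346 μs

L = 80000 bits.
Transmission delay per hop = L/R = 80000/940000000 = 85.1064 μs; 4 hops → 340.426 μs.
Propagation delays (d/s per hop): 4.65116, 0.485, 0.669565, 0.234783 μs; sum = 6.04051 μs.
End-to-end = 346 μs.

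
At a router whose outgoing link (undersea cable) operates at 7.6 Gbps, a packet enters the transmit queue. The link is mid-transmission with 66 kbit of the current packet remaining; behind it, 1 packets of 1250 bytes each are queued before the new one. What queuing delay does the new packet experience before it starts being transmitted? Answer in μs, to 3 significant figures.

10.0 μs

Each queued packet: L/R = 10000/7600000000 = 1.31579 μs.
1 queued → 1.31579 μs.
Plus remaining 66000 bits of current packet: 8.68421 μs.
Queuing delay = 10.0 μs.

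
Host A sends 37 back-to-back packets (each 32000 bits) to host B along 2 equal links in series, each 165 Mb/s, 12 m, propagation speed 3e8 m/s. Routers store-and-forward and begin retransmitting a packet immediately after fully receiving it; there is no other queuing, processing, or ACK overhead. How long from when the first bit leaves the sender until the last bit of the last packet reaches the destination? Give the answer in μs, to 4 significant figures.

7370 μs

Per-hop transmission t_tx = L/R = 32000/165000000 = 193.939 μs.
Per-hop propagation t_prop = 12/300000000 = 0.04 μs.
Pipeline fill: first packet needs 2·t_tx to clear all hops; remaining 36 packets each add one t_tx.
Total = (2+37-1)·t_tx + 2·t_prop = 38·193.939 + 2·0.04 = 7370 μs.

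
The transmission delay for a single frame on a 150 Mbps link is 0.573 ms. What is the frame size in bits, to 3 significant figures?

L = R × t_tx = 150000000 b/s × 0.000573 s = 85950 bits.

86000 bits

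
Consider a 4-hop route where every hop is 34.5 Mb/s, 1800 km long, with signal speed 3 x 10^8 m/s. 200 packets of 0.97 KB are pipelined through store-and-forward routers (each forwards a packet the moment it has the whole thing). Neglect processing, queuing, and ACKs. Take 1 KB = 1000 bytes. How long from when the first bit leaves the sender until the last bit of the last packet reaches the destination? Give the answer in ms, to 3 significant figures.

Per-hop transmission t_tx = L/R = 7760/34500000 = 0.224928 ms.
Per-hop propagation t_prop = 1800000/300000000 = 6 ms.
Pipeline fill: first packet needs 4·t_tx to clear all hops; remaining 199 packets each add one t_tx.
Total = (4+200-1)·t_tx + 4·t_prop = 203·0.224928 + 4·6 = 69.7 ms.

69.7 ms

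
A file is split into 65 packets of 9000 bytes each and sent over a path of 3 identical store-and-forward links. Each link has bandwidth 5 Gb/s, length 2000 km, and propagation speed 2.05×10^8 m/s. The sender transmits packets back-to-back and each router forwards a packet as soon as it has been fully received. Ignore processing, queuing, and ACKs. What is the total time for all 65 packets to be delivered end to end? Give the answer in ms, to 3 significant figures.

Per-hop transmission t_tx = L/R = 72000/5000000000 = 0.0144 ms.
Per-hop propagation t_prop = 2000000/2.05e+08 = 9.7561 ms.
Pipeline fill: first packet needs 3·t_tx to clear all hops; remaining 64 packets each add one t_tx.
Total = (3+65-1)·t_tx + 3·t_prop = 67·0.0144 + 3·9.7561 = 30.2 ms.

30.2 ms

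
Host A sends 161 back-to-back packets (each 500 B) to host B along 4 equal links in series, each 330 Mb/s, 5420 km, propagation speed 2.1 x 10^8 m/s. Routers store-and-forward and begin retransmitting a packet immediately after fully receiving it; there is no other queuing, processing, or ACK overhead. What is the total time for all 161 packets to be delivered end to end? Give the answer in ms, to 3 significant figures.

Per-hop transmission t_tx = L/R = 4000/330000000 = 0.0121212 ms.
Per-hop propagation t_prop = 5420000/210000000 = 25.8095 ms.
Pipeline fill: first packet needs 4·t_tx to clear all hops; remaining 160 packets each add one t_tx.
Total = (4+161-1)·t_tx + 4·t_prop = 164·0.0121212 + 4·25.8095 = 105 ms.

105 ms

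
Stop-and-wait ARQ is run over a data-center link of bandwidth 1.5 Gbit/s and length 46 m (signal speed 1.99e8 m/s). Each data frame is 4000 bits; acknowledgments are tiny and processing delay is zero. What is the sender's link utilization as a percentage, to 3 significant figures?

t_tx = L/R = 4000/1500000000 = 2.66667e-06 s.
t_prop = 46/199000000 = 2.31156e-07 s; RTT = 4.62312e-07 s.
Cycle = t_tx + RTT = 3.12898e-06 s.
Utilization = t_tx / cycle = 2.66667e-06/3.12898e-06 = 85.2 %.

85.2 %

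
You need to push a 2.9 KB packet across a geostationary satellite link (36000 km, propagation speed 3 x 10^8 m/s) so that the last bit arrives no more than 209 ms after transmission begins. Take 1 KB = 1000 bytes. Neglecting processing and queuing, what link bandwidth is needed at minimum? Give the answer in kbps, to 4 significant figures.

L = 23200 bits.
Propagation delay = 36000000 / 300000000 = 120 ms.
Transmission budget = 209 − 120 = 89 ms.
R ≥ L / t_tx = 23200 bits / 0.089 s = 260.7 kbps.

260.7 kbps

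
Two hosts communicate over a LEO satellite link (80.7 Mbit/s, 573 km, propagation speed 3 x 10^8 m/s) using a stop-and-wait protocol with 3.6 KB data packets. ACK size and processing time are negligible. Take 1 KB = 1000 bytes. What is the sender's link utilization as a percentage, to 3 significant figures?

8.54 %

t_tx = L/R = 28800/80700000 = 0.000356877 s.
t_prop = 573000/300000000 = 0.00191 s; RTT = 0.00382 s.
Cycle = t_tx + RTT = 0.00417688 s.
Utilization = t_tx / cycle = 0.000356877/0.00417688 = 8.54 %.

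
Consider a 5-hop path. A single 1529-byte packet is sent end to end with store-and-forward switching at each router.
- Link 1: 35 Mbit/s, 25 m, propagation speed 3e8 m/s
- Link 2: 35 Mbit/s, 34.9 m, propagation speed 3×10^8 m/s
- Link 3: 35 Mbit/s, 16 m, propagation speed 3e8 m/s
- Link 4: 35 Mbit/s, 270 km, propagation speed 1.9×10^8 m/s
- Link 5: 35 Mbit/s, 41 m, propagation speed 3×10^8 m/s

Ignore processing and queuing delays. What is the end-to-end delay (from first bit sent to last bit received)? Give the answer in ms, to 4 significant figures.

L = 1529 × 8 = 12232 bits.
Transmission delay per hop = L/R = 12232/35000000 = 0.349486 ms; 5 hops → 1.74743 ms.
Propagation delays (d/s per hop): 8.33333e-05, 0.000116333, 5.33333e-05, 1.42105, 0.000136667 ms; sum = 1.42144 ms.
End-to-end = 3.169 ms.

3.169 ms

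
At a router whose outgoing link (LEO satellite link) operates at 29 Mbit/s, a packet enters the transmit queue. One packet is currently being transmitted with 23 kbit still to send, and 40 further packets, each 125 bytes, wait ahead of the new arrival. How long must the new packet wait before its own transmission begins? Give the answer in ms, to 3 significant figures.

Each queued packet: L/R = 1000/29000000 = 0.0344828 ms.
40 queued → 1.37931 ms.
Plus remaining 23000 bits of current packet: 0.793103 ms.
Queuing delay = 2.17 ms.

2.17 ms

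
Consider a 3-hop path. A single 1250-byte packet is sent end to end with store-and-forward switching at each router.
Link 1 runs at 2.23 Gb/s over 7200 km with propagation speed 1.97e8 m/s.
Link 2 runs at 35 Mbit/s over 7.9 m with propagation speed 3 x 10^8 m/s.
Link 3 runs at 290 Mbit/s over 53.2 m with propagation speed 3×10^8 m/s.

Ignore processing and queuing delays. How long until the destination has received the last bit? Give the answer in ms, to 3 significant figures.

L = 1250 × 8 = 10000 bits.
Transmission delays (L/R per hop): 0.0044843, 0.285714, 0.0344828 ms; sum = 0.324681 ms.
Propagation delays (d/s per hop): 36.5482, 2.63333e-05, 0.000177333 ms; sum = 36.5484 ms.
End-to-end = 36.9 ms.

36.9 ms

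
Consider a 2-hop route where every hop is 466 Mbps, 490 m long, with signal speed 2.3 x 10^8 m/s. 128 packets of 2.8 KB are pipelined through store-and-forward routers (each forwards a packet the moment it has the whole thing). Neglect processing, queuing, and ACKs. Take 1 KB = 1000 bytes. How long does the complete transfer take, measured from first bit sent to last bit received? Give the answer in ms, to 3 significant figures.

6.21 ms

Per-hop transmission t_tx = L/R = 22400/466000000 = 0.0480687 ms.
Per-hop propagation t_prop = 490/2.3e+08 = 0.00213043 ms.
Pipeline fill: first packet needs 2·t_tx to clear all hops; remaining 127 packets each add one t_tx.
Total = (2+128-1)·t_tx + 2·t_prop = 129·0.0480687 + 2·0.00213043 = 6.21 ms.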